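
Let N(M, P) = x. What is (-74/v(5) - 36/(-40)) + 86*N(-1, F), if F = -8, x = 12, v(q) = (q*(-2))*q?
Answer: 51719/50 ≈ 1034.4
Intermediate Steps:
v(q) = -2*q² (v(q) = (-2*q)*q = -2*q²)
N(M, P) = 12
(-74/v(5) - 36/(-40)) + 86*N(-1, F) = (-74/((-2*5²)) - 36/(-40)) + 86*12 = (-74/((-2*25)) - 36*(-1/40)) + 1032 = (-74/(-50) + 9/10) + 1032 = (-74*(-1/50) + 9/10) + 1032 = (37/25 + 9/10) + 1032 = 119/50 + 1032 = 51719/50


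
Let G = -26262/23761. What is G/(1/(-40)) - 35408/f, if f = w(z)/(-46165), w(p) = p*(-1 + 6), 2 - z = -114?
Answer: 1942029254596/689069 ≈ 2.8183e+6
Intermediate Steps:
z = 116 (z = 2 - 1*(-114) = 2 + 114 = 116)
w(p) = 5*p (w(p) = p*5 = 5*p)
G = -26262/23761 (G = -26262*1/23761 = -26262/23761 ≈ -1.1053)
f = -116/9233 (f = (5*116)/(-46165) = 580*(-1/46165) = -116/9233 ≈ -0.012564)
G/(1/(-40)) - 35408/f = -26262/(23761*(1/(-40))) - 35408/(-116/9233) = -26262/(23761*(-1/40)) - 35408*(-9233/116) = -26262/23761*(-40) + 81730516/29 = 1050480/23761 + 81730516/29 = 1942029254596/689069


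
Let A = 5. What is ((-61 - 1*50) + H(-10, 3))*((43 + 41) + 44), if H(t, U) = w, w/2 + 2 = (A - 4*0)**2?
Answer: -8320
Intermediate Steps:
w = 46 (w = -4 + 2*(5 - 4*0)**2 = -4 + 2*(5 + 0)**2 = -4 + 2*5**2 = -4 + 2*25 = -4 + 50 = 46)
H(t, U) = 46
((-61 - 1*50) + H(-10, 3))*((43 + 41) + 44) = ((-61 - 1*50) + 46)*((43 + 41) + 44) = ((-61 - 50) + 46)*(84 + 44) = (-111 + 46)*128 = -65*128 = -8320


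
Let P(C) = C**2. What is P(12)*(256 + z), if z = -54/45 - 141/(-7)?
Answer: 1385712/35 ≈ 39592.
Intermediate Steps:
z = 663/35 (z = -54*1/45 - 141*(-1/7) = -6/5 + 141/7 = 663/35 ≈ 18.943)
P(12)*(256 + z) = 12**2*(256 + 663/35) = 144*(9623/35) = 1385712/35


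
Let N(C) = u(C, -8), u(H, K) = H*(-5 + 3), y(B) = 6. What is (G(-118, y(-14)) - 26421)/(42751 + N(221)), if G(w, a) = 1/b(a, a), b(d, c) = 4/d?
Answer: -1957/3134 ≈ -0.62444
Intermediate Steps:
G(w, a) = a/4 (G(w, a) = 1/(4/a) = a/4)
u(H, K) = -2*H (u(H, K) = H*(-2) = -2*H)
N(C) = -2*C
(G(-118, y(-14)) - 26421)/(42751 + N(221)) = ((¼)*6 - 26421)/(42751 - 2*221) = (3/2 - 26421)/(42751 - 442) = -52839/2/42309 = -52839/2*1/42309 = -1957/3134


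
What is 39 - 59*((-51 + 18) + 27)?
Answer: 393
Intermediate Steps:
39 - 59*((-51 + 18) + 27) = 39 - 59*(-33 + 27) = 39 - 59*(-6) = 39 + 354 = 393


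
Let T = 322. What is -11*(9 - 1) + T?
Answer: 234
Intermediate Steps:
-11*(9 - 1) + T = -11*(9 - 1) + 322 = -11*8 + 322 = -88 + 322 = 234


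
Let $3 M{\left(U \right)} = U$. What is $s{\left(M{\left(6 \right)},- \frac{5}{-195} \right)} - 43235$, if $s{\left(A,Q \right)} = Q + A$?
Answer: $- \frac{1686086}{39} \approx -43233.0$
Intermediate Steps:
$M{\left(U \right)} = \frac{U}{3}$
$s{\left(A,Q \right)} = A + Q$
$s{\left(M{\left(6 \right)},- \frac{5}{-195} \right)} - 43235 = \left(\frac{1}{3} \cdot 6 - \frac{5}{-195}\right) - 43235 = \left(2 - - \frac{1}{39}\right) - 43235 = \left(2 + \frac{1}{39}\right) - 43235 = \frac{79}{39} - 43235 = - \frac{1686086}{39}$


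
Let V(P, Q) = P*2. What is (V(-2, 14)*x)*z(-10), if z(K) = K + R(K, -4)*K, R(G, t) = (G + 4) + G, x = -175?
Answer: 105000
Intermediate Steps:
V(P, Q) = 2*P
R(G, t) = 4 + 2*G (R(G, t) = (4 + G) + G = 4 + 2*G)
z(K) = K + K*(4 + 2*K) (z(K) = K + (4 + 2*K)*K = K + K*(4 + 2*K))
(V(-2, 14)*x)*z(-10) = ((2*(-2))*(-175))*(-10*(5 + 2*(-10))) = (-4*(-175))*(-10*(5 - 20)) = 700*(-10*(-15)) = 700*150 = 105000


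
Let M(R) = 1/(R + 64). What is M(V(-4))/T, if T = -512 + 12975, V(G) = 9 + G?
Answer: 1/859947 ≈ 1.1629e-6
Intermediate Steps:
M(R) = 1/(64 + R)
T = 12463
M(V(-4))/T = 1/((64 + (9 - 4))*12463) = (1/12463)/(64 + 5) = (1/12463)/69 = (1/69)*(1/12463) = 1/859947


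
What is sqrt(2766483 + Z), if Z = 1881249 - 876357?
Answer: 5*sqrt(150855) ≈ 1942.0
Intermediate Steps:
Z = 1004892
sqrt(2766483 + Z) = sqrt(2766483 + 1004892) = sqrt(3771375) = 5*sqrt(150855)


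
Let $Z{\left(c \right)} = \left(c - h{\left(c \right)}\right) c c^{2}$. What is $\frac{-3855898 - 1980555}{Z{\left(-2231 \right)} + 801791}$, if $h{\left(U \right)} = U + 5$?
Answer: $- \frac{5836453}{55523263746} \approx -0.00010512$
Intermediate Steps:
$h{\left(U \right)} = 5 + U$
$Z{\left(c \right)} = - 5 c^{3}$ ($Z{\left(c \right)} = \left(c - \left(5 + c\right)\right) c c^{2} = - 5 c c^{2} = - 5 c^{3}$)
$\frac{-3855898 - 1980555}{Z{\left(-2231 \right)} + 801791} = \frac{-3855898 - 1980555}{- 5 \left(-2231\right)^{3} + 801791} = - \frac{5836453}{\left(-5\right) \left(-11104492391\right) + 801791} = - \frac{5836453}{55522461955 + 801791} = - \frac{5836453}{55523263746}$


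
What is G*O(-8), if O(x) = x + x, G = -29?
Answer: 464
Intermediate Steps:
O(x) = 2*x
G*O(-8) = -58*(-8) = -29*(-16) = 464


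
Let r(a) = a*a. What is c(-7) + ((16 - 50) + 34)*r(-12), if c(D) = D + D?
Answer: -14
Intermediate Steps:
r(a) = a²
c(D) = 2*D
c(-7) + ((16 - 50) + 34)*r(-12) = 2*(-7) + ((16 - 50) + 34)*(-12)² = -14 + (-34 + 34)*144 = -14 + 0*144 = -14 + 0 = -14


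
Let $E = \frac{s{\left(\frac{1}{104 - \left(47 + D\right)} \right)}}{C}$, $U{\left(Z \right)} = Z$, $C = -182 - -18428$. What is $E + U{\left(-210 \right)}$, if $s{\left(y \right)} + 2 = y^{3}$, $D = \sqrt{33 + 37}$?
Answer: $- \frac{123100204865584255}{586191145769394} + \frac{9817 \sqrt{70}}{586191145769394} \approx -210.0$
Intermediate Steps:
$D = \sqrt{70} \approx 8.3666$
$C = 18246$ ($C = -182 + 18428 = 18246$)
$s{\left(y \right)} = -2 + y^{3}$
$E = - \frac{1}{9123} + \frac{1}{18246 \left(57 - \sqrt{70}\right)^{3}}$ ($E = \frac{-2 + \left(\frac{1}{104 - \left(47 + \sqrt{70}\right)}\right)^{3}}{18246} = \left(-2 + \left(\frac{1}{57 - \sqrt{70}}\right)^{3}\right) \frac{1}{18246} = \left(-2 + \frac{1}{\left(57 - \sqrt{70}\right)^{3}}\right) \frac{1}{18246} = - \frac{1}{9123} + \frac{1}{18246 \left(57 - \sqrt{70}\right)^{3}} \approx -0.00010961$)
$E + U{\left(-210 \right)} = \left(- \frac{64254011515}{586191145769394} + \frac{9817 \sqrt{70}}{586191145769394}\right) - 210 = - \frac{123100204865584255}{586191145769394} + \frac{9817 \sqrt{70}}{586191145769394}$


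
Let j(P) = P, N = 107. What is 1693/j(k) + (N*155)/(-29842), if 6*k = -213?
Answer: -102222547/2118782 ≈ -48.246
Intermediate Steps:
k = -71/2 (k = (⅙)*(-213) = -71/2 ≈ -35.500)
1693/j(k) + (N*155)/(-29842) = 1693/(-71/2) + (107*155)/(-29842) = 1693*(-2/71) + 16585*(-1/29842) = -3386/71 - 16585/29842 = -102222547/2118782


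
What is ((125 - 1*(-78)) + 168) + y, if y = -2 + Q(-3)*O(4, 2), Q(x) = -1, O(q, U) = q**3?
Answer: 305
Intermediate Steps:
y = -66 (y = -2 - 1*4**3 = -2 - 1*64 = -2 - 64 = -66)
((125 - 1*(-78)) + 168) + y = ((125 - 1*(-78)) + 168) - 66 = ((125 + 78) + 168) - 66 = (203 + 168) - 66 = 371 - 66 = 305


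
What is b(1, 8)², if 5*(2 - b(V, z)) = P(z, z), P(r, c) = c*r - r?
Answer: 2116/25 ≈ 84.640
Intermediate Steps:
P(r, c) = -r + c*r
b(V, z) = 2 - z*(-1 + z)/5
b(1, 8)² = (2 - ⅕*8*(-1 + 8))² = (2 - ⅕*8*7)² = (2 - 56/5)² = (-46/5)² = 2116/25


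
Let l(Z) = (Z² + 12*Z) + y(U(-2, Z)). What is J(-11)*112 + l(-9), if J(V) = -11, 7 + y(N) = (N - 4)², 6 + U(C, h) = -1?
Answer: -1145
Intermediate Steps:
U(C, h) = -7 (U(C, h) = -6 - 1 = -7)
y(N) = -7 + (-4 + N)² (y(N) = -7 + (N - 4)² = -7 + (-4 + N)²)
l(Z) = 114 + Z² + 12*Z (l(Z) = (Z² + 12*Z) + (-7 + (-4 - 7)²) = (Z² + 12*Z) + (-7 + (-11)²) = (Z² + 12*Z) + (-7 + 121) = (Z² + 12*Z) + 114 = 114 + Z² + 12*Z)
J(-11)*112 + l(-9) = -11*112 + (114 + (-9)² + 12*(-9)) = -1232 + (114 + 81 - 108) = -1232 + 87 = -1145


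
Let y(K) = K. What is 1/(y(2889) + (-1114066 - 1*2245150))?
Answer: -1/3356327 ≈ -2.9794e-7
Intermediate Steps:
1/(y(2889) + (-1114066 - 1*2245150)) = 1/(2889 + (-1114066 - 1*2245150)) = 1/(2889 + (-1114066 - 2245150)) = 1/(2889 - 3359216) = 1/(-3356327) = -1/3356327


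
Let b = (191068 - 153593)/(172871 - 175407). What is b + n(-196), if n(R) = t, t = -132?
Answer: -372227/2536 ≈ -146.78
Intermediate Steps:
b = -37475/2536 (b = 37475/(-2536) = 37475*(-1/2536) = -37475/2536 ≈ -14.777)
n(R) = -132
b + n(-196) = -37475/2536 - 132 = -372227/2536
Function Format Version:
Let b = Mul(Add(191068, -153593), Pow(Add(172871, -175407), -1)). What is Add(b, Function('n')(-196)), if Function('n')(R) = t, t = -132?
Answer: Rational(-372227, 2536) ≈ -146.78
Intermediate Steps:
b = Rational(-37475, 2536) (b = Mul(37475, Pow(-2536, -1)) = Mul(37475, Rational(-1, 2536)) = Rational(-37475, 2536) ≈ -14.777)
Function('n')(R) = -132
Add(b, Function('n')(-196)) = Add(Rational(-37475, 2536), -132) = Rational(-372227, 2536)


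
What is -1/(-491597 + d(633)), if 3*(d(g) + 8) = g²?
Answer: 1/358042 ≈ 2.7930e-6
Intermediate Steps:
d(g) = -8 + g²/3
-1/(-491597 + d(633)) = -1/(-491597 + (-8 + (⅓)*633²)) = -1/(-491597 + (-8 + (⅓)*400689)) = -1/(-491597 + (-8 + 133563)) = -1/(-491597 + 133555) = -1/(-358042) = -1*(-1/358042) = 1/358042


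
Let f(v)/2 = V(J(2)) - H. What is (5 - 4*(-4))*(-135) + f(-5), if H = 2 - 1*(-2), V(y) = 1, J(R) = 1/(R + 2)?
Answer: -2841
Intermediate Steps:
J(R) = 1/(2 + R)
H = 4 (H = 2 + 2 = 4)
f(v) = -6 (f(v) = 2*(1 - 1*4) = 2*(1 - 4) = 2*(-3) = -6)
(5 - 4*(-4))*(-135) + f(-5) = (5 - 4*(-4))*(-135) - 6 = (5 + 16)*(-135) - 6 = 21*(-135) - 6 = -2835 - 6 = -2841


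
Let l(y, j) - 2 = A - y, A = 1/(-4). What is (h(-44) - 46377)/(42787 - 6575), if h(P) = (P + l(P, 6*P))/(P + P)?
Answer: -16324711/12746624 ≈ -1.2807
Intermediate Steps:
A = -¼ ≈ -0.25000
l(y, j) = 7/4 - y (l(y, j) = 2 + (-¼ - y) = 7/4 - y)
h(P) = 7/(8*P) (h(P) = (P + (7/4 - P))/(P + P) = 7/(4*((2*P))) = 7*(1/(2*P))/4 = 7/(8*P))
(h(-44) - 46377)/(42787 - 6575) = ((7/8)/(-44) - 46377)/(42787 - 6575) = ((7/8)*(-1/44) - 46377)/36212 = (-7/352 - 46377)*(1/36212) = -16324711/352*1/36212 = -16324711/12746624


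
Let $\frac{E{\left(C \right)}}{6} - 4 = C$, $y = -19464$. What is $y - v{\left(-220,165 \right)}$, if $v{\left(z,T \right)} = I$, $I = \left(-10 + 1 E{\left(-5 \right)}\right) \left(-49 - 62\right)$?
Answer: $-21240$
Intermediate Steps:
$E{\left(C \right)} = 24 + 6 C$
$I = 1776$ ($I = \left(-10 + 1 \left(24 + 6 \left(-5\right)\right)\right) \left(-49 - 62\right) = \left(-10 + 1 \left(24 - 30\right)\right) \left(-111\right) = \left(-10 + 1 \left(-6\right)\right) \left(-111\right) = \left(-10 - 6\right) \left(-111\right) = \left(-16\right) \left(-111\right) = 1776$)
$v{\left(z,T \right)} = 1776$
$y - v{\left(-220,165 \right)} = -19464 - 1776 = -21240$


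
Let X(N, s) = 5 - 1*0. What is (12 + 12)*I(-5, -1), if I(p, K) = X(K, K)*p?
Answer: -600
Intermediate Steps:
X(N, s) = 5 (X(N, s) = 5 + 0 = 5)
I(p, K) = 5*p
(12 + 12)*I(-5, -1) = (12 + 12)*(5*(-5)) = 24*(-25) = -600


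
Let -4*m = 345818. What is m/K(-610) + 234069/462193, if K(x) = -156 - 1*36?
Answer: 1951395413/4328832 ≈ 450.79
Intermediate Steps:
m = -172909/2 (m = -¼*345818 = -172909/2 ≈ -86455.)
K(x) = -192 (K(x) = -156 - 36 = -192)
m/K(-610) + 234069/462193 = -172909/2/(-192) + 234069/462193 = -172909/2*(-1/192) + 234069*(1/462193) = 172909/384 + 5709/11273 = 1951395413/4328832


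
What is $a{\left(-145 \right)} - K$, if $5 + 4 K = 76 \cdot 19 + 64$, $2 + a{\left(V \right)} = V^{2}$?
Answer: $\frac{82589}{4} \approx 20647.0$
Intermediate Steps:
$a{\left(V \right)} = -2 + V^{2}$
$K = \frac{1503}{4}$ ($K = - \frac{5}{4} + \frac{76 \cdot 19 + 64}{4} = - \frac{5}{4} + \frac{1444 + 64}{4} = - \frac{5}{4} + \frac{1}{4} \cdot 1508 = - \frac{5}{4} + 377 = \frac{1503}{4} \approx 375.75$)
$a{\left(-145 \right)} - K = \left(-2 + \left(-145\right)^{2}\right) - \frac{1503}{4} = \left(-2 + 21025\right) - \frac{1503}{4} = 21023 - \frac{1503}{4} = \frac{82589}{4}$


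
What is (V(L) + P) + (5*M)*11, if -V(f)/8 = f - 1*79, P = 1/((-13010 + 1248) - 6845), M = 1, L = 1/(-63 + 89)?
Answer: 166104676/241891 ≈ 686.69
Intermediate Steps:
L = 1/26 ≈ 0.038462
P = -1/18607 (P = 1/(-11762 - 6845) = 1/(-18607) = -1/18607 ≈ -5.3743e-5)
V(f) = 632 - 8*f (V(f) = -8*(f - 1*79) = -8*(f - 79) = -8*(-79 + f) = 632 - 8*f)
(V(L) + P) + (5*M)*11 = ((632 - 8*1/26) - 1/18607) + (5*1)*11 = ((632 - 4/13) - 1/18607) + 5*11 = (8212/13 - 1/18607) + 55 = 152800671/241891 + 55 = 166104676/241891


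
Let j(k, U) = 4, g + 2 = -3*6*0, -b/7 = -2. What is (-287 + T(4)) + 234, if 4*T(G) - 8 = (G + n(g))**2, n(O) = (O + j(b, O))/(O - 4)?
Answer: -1715/36 ≈ -47.639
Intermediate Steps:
b = 14 (b = -7*(-2) = 14)
g = -2 (g = -2 - 3*6*0 = -2 - 18*0 = -2 + 0 = -2)
n(O) = (4 + O)/(-4 + O) (n(O) = (O + 4)/(O - 4) = (4 + O)/(-4 + O))
T(G) = 2 + (-1/3 + G)**2/4 (T(G) = 2 + (G + (4 - 2)/(-4 - 2))**2/4 = 2 + (G + 2/(-6))**2/4 = 2 + (G - 1/6*2)**2/4 = 2 + (G - 1/3)**2/4 = 2 + (-1/3 + G)**2/4)
(-287 + T(4)) + 234 = (-287 + (2 + (-1 + 3*4)**2/36)) + 234 = (-287 + (2 + (-1 + 12)**2/36)) + 234 = (-287 + (2 + (1/36)*11**2)) + 234 = (-287 + (2 + (1/36)*121)) + 234 = (-287 + (2 + 121/36)) + 234 = (-287 + 193/36) + 234 = -10139/36 + 234 = -1715/36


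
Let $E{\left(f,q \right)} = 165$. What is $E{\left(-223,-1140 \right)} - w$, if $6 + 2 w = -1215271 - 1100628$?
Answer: $\frac{2316235}{2} \approx 1.1581 \cdot 10^{6}$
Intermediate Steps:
$w = - \frac{2315905}{2}$ ($w = -3 + \frac{-1215271 - 1100628}{2} = -3 + \frac{1}{2} \left(-2315899\right) = -3 - \frac{2315899}{2} = - \frac{2315905}{2} \approx -1.158 \cdot 10^{6}$)
$E{\left(-223,-1140 \right)} - w = 165 - - \frac{2315905}{2} = 165 + \frac{2315905}{2} = \frac{2316235}{2}$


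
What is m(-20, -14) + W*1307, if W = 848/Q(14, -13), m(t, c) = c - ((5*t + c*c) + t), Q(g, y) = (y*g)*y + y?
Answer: 896566/2353 ≈ 381.03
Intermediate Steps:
Q(g, y) = y + g*y² (Q(g, y) = (g*y)*y + y = g*y² + y = y + g*y²)
m(t, c) = c - c² - 6*t (m(t, c) = c - ((5*t + c²) + t) = c - ((c² + 5*t) + t) = c - (c² + 6*t) = c + (-c² - 6*t) = c - c² - 6*t)
W = 848/2353 (W = 848/((-13*(1 + 14*(-13)))) = 848/((-13*(1 - 182))) = 848/((-13*(-181))) = 848/2353 ≈ 0.36039)
m(-20, -14) + W*1307 = (-14 - 1*(-14)² - 6*(-20)) + (848/2353)*1307 = (-14 - 1*196 + 120) + 1108336/2353 = (-14 - 196 + 120) + 1108336/2353 = -90 + 1108336/2353 = 896566/2353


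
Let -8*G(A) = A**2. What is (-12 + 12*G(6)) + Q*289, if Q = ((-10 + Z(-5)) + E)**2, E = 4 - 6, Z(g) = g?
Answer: 83455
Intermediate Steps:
G(A) = -A**2/8
E = -2
Q = 289 (Q = ((-10 - 5) - 2)**2 = (-15 - 2)**2 = (-17)**2 = 289)
(-12 + 12*G(6)) + Q*289 = (-12 + 12*(-1/8*6**2)) + 289*289 = (-12 + 12*(-1/8*36)) + 83521 = (-12 + 12*(-9/2)) + 83521 = (-12 - 54) + 83521 = -66 + 83521 = 83455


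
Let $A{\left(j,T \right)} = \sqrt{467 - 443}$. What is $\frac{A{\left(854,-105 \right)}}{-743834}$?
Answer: $- \frac{\sqrt{6}}{371917} \approx -6.5861 \cdot 10^{-6}$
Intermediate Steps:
$A{\left(j,T \right)} = 2 \sqrt{6}$ ($A{\left(j,T \right)} = \sqrt{24} = 2 \sqrt{6}$)
$\frac{A{\left(854,-105 \right)}}{-743834} = \frac{2 \sqrt{6}}{-743834} = 2 \sqrt{6} \left(- \frac{1}{743834}\right) = - \frac{\sqrt{6}}{371917}$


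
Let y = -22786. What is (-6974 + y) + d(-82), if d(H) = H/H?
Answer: -29759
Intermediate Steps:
d(H) = 1
(-6974 + y) + d(-82) = (-6974 - 22786) + 1 = -29760 + 1 = -29759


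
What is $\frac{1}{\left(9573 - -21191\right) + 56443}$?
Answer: $\frac{1}{87207} \approx 1.1467 \cdot 10^{-5}$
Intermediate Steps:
$\frac{1}{\left(9573 - -21191\right) + 56443} = \frac{1}{\left(9573 + 21191\right) + 56443} = \frac{1}{30764 + 56443} = \frac{1}{87207}$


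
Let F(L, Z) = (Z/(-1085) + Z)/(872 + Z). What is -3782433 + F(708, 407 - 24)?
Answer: -5150444040103/1361675 ≈ -3.7824e+6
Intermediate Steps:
F(L, Z) = 1084*Z/(1085*(872 + Z)) (F(L, Z) = (Z*(-1/1085) + Z)/(872 + Z) = (-Z/1085 + Z)/(872 + Z) = (1084*Z/1085)/(872 + Z) = 1084*Z/(1085*(872 + Z)))
-3782433 + F(708, 407 - 24) = -3782433 + 1084*(407 - 24)/(1085*(872 + (407 - 24))) = -3782433 + (1084/1085)*383/(872 + 383) = -3782433 + (1084/1085)*383/1255 = -3782433 + (1084/1085)*383*(1/1255) = -3782433 + 415172/1361675 = -5150444040103/1361675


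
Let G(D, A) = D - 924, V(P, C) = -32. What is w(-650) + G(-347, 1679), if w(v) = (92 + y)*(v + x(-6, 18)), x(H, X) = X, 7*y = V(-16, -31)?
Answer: -395681/7 ≈ -56526.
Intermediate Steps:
y = -32/7 (y = (⅐)*(-32) = -32/7 ≈ -4.5714)
w(v) = 11016/7 + 612*v/7 (w(v) = (92 - 32/7)*(v + 18) = 612*(18 + v)/7 = 11016/7 + 612*v/7)
G(D, A) = -924 + D
w(-650) + G(-347, 1679) = (11016/7 + (612/7)*(-650)) + (-924 - 347) = (11016/7 - 397800/7) - 1271 = -386784/7 - 1271 = -395681/7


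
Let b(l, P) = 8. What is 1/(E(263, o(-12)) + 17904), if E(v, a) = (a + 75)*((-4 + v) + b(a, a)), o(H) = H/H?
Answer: 1/38196 ≈ 2.6181e-5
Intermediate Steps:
o(H) = 1
E(v, a) = (4 + v)*(75 + a) (E(v, a) = (a + 75)*((-4 + v) + 8) = (75 + a)*(4 + v) = (4 + v)*(75 + a))
1/(E(263, o(-12)) + 17904) = 1/((300 + 4*1 + 75*263 + 1*263) + 17904) = 1/((300 + 4 + 19725 + 263) + 17904) = 1/(20292 + 17904) = 1/38196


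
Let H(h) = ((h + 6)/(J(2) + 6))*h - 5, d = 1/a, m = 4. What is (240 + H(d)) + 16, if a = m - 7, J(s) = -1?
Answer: 11278/45 ≈ 250.62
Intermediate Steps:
a = -3 (a = 4 - 7 = -3)
d = -⅓ (d = 1/(-3) = -⅓ ≈ -0.33333)
H(h) = -5 + h*(6/5 + h/5) (H(h) = ((h + 6)/(-1 + 6))*h - 5 = ((6 + h)/5)*h - 5 = ((6 + h)*(⅕))*h - 5 = (6/5 + h/5)*h - 5 = h*(6/5 + h/5) - 5 = -5 + h*(6/5 + h/5))
(240 + H(d)) + 16 = (240 + (-5 + (-⅓)²/5 + (6/5)*(-⅓))) + 16 = (240 + (-5 + (⅕)*(⅑) - ⅖)) + 16 = (240 + (-5 + 1/45 - ⅖)) + 16 = (240 - 242/45) + 16 = 10558/45 + 16 = 11278/45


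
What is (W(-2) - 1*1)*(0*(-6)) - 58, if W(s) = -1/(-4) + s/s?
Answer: -58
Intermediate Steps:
W(s) = 5/4 (W(s) = -1*(-1/4) + 1 = 1/4 + 1 = 5/4)
(W(-2) - 1*1)*(0*(-6)) - 58 = (5/4 - 1*1)*(0*(-6)) - 58 = (5/4 - 1)*0 - 58 = (1/4)*0 - 58 = 0 - 58 = -58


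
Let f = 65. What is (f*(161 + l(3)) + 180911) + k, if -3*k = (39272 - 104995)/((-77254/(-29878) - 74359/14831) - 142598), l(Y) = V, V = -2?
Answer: 18127005135645725941/94783784744538 ≈ 1.9125e+5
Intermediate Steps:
l(Y) = -2
k = -14561608188407/94783784744538 (k = -(39272 - 104995)/(3*((-77254/(-29878) - 74359/14831) - 142598)) = -(-65723)/(3*((-77254*(-1/29878) - 74359*1/14831) - 142598)) = -(-65723)/(3*((38627/14939 - 74359/14831) - 142598)) = -(-65723)/(3*(-537972064/221560309 - 142598)) = -(-65723)/(3*(-31594594914846/221560309)) = -(-65723)*(-221560309)/(3*31594594914846) = -⅓*14561608188407/31594594914846 = -14561608188407/94783784744538 ≈ -0.15363)
(f*(161 + l(3)) + 180911) + k = (65*(161 - 2) + 180911) - 14561608188407/94783784744538 = (65*159 + 180911) - 14561608188407/94783784744538 = (10335 + 180911) - 14561608188407/94783784744538 = 191246 - 14561608188407/94783784744538 = 18127005135645725941/94783784744538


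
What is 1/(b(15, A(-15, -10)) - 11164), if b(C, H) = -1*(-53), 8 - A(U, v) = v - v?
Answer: -1/11111 ≈ -9.0001e-5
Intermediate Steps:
A(U, v) = 8 (A(U, v) = 8 - (v - v) = 8 - 1*0 = 8 + 0 = 8)
b(C, H) = 53
1/(b(15, A(-15, -10)) - 11164) = 1/(53 - 11164) = 1/(-11111) = -1/11111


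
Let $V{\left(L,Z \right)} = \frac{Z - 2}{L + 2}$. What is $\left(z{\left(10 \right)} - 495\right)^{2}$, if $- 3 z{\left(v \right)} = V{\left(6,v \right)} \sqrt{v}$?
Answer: $\frac{\left(1485 + \sqrt{10}\right)^{2}}{9} \approx 2.4607 \cdot 10^{5}$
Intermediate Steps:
$V{\left(L,Z \right)} = \frac{-2 + Z}{2 + L}$
$z{\left(v \right)} = - \frac{\sqrt{v} \left(- \frac{1}{4} + \frac{v}{8}\right)}{3}$ ($z{\left(v \right)} = - \frac{\frac{-2 + v}{2 + 6} \sqrt{v}}{3} = - \frac{\frac{-2 + v}{8} \sqrt{v}}{3} = - \frac{\left(- \frac{1}{4} + \frac{v}{8}\right) \sqrt{v}}{3} = - \frac{\sqrt{v} \left(- \frac{1}{4} + \frac{v}{8}\right)}{3}$)
$\left(z{\left(10 \right)} - 495\right)^{2} = \left(\frac{\sqrt{10} \left(2 - 10\right)}{24} - 495\right)^{2} = \left(\frac{1}{24} \sqrt{10} \left(-8\right) - 495\right)^{2} = \left(- \frac{\sqrt{10}}{3} - 495\right)^{2} = \left(-495 - \frac{\sqrt{10}}{3}\right)^{2}$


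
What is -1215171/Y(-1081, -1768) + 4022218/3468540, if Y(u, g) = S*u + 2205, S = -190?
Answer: -337987687463/72005156130 ≈ -4.6939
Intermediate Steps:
Y(u, g) = 2205 - 190*u (Y(u, g) = -190*u + 2205 = 2205 - 190*u)
-1215171/Y(-1081, -1768) + 4022218/3468540 = -1215171/(2205 - 190*(-1081)) + 4022218/3468540 = -1215171/(2205 + 205390) + 4022218*(1/3468540) = -1215171/207595 + 2011109/1734270 = -337987687463/72005156130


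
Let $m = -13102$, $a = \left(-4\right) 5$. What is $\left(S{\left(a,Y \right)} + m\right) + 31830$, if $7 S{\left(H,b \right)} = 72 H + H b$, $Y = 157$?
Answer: $\frac{126516}{7} \approx 18074.0$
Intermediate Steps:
$a = -20$
$S{\left(H,b \right)} = \frac{72 H}{7} + \frac{H b}{7}$ ($S{\left(H,b \right)} = \frac{72 H + H b}{7} = \frac{72 H}{7} + \frac{H b}{7}$)
$\left(S{\left(a,Y \right)} + m\right) + 31830 = \left(\frac{1}{7} \left(-20\right) \left(72 + 157\right) - 13102\right) + 31830 = \left(\frac{1}{7} \left(-20\right) 229 - 13102\right) + 31830 = \left(- \frac{4580}{7} - 13102\right) + 31830 = - \frac{96294}{7} + 31830 = \frac{126516}{7}$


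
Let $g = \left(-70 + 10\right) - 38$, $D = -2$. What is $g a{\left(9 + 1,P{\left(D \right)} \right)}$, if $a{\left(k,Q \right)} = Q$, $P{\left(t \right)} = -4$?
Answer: $392$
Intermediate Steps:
$g = -98$ ($g = -60 - 38 = -98$)
$g a{\left(9 + 1,P{\left(D \right)} \right)} = \left(-98\right) \left(-4\right) = 392$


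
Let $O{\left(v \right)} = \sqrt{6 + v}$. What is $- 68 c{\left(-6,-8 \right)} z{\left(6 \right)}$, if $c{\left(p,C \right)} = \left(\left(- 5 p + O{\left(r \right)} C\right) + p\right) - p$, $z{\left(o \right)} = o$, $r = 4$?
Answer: $-12240 + 3264 \sqrt{10} \approx -1918.3$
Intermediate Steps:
$c{\left(p,C \right)} = - 5 p + C \sqrt{10}$ ($c{\left(p,C \right)} = \left(\left(- 5 p + \sqrt{6 + 4} C\right) + p\right) - p = \left(\left(- 5 p + \sqrt{10} C\right) + p\right) - p = \left(\left(- 5 p + C \sqrt{10}\right) + p\right) - p = \left(- 4 p + C \sqrt{10}\right) - p = - 5 p + C \sqrt{10}$)
$- 68 c{\left(-6,-8 \right)} z{\left(6 \right)} = - 68 \left(\left(-5\right) \left(-6\right) - 8 \sqrt{10}\right) 6 = - 68 \left(30 - 8 \sqrt{10}\right) 6 = \left(-2040 + 544 \sqrt{10}\right) 6 = -12240 + 3264 \sqrt{10}$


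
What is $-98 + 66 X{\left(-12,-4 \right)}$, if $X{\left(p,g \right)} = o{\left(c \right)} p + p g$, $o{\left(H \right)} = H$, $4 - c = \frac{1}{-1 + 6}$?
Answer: $\frac{302}{5} \approx 60.4$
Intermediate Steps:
$c = \frac{19}{5}$ ($c = 4 - \frac{1}{-1 + 6} = 4 - \frac{1}{5} = \frac{19}{5} \approx 3.8$)
$X{\left(p,g \right)} = \frac{19 p}{5} + g p$ ($X{\left(p,g \right)} = \frac{19 p}{5} + p g = \frac{19 p}{5} + g p$)
$-98 + 66 X{\left(-12,-4 \right)} = -98 + 66 \cdot \frac{1}{5} \left(-12\right) \left(19 + 5 \left(-4\right)\right) = -98 + 66 \cdot \frac{1}{5} \left(-12\right) \left(19 - 20\right) = -98 + 66 \cdot \frac{1}{5} \left(-12\right) \left(-1\right) = -98 + 66 \cdot \frac{12}{5} = -98 + \frac{792}{5} = \frac{302}{5}$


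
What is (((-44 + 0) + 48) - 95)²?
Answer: 8281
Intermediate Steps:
(((-44 + 0) + 48) - 95)² = ((-44 + 48) - 95)² = (4 - 95)² = (-91)² = 8281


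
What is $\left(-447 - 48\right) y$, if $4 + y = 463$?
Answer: $-227205$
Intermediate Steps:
$y = 459$ ($y = -4 + 463 = 459$)
$\left(-447 - 48\right) y = \left(-447 - 48\right) 459 = \left(-495\right) 459 = -227205$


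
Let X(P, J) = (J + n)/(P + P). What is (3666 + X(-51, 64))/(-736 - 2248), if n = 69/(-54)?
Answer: -6729647/5478624 ≈ -1.2283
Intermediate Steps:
n = -23/18 (n = 69*(-1/54) = -23/18 ≈ -1.2778)
X(P, J) = (-23/18 + J)/(2*P) (X(P, J) = (J - 23/18)/(P + P) = (-23/18 + J)/((2*P)) = (-23/18 + J)*(1/(2*P)) = (-23/18 + J)/(2*P))
(3666 + X(-51, 64))/(-736 - 2248) = (3666 + (1/36)*(-23 + 18*64)/(-51))/(-736 - 2248) = (3666 + (1/36)*(-1/51)*(-23 + 1152))/(-2984) = (3666 + (1/36)*(-1/51)*1129)*(-1/2984) = (3666 - 1129/1836)*(-1/2984) = (6729647/1836)*(-1/2984) = -6729647/5478624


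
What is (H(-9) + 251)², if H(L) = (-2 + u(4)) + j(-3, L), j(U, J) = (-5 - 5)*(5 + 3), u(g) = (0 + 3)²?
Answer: 31684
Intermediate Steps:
u(g) = 9 (u(g) = 3² = 9)
j(U, J) = -80 (j(U, J) = -10*8 = -80)
H(L) = -73 (H(L) = (-2 + 9) - 80 = 7 - 80 = -73)
(H(-9) + 251)² = (-73 + 251)² = 178² = 31684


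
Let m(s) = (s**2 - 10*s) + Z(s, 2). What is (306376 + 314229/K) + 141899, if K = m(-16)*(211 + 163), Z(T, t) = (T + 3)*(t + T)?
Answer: 100257914529/223652 ≈ 4.4828e+5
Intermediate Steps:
Z(T, t) = (3 + T)*(T + t)
m(s) = 6 - 5*s + 2*s**2 (m(s) = (s**2 - 10*s) + (s**2 + 3*s + 3*2 + s*2) = (s**2 - 10*s) + (s**2 + 3*s + 6 + 2*s) = (s**2 - 10*s) + (6 + s**2 + 5*s) = 6 - 5*s + 2*s**2)
K = 223652 (K = (6 - 5*(-16) + 2*(-16)**2)*(211 + 163) = (6 + 80 + 2*256)*374 = (6 + 80 + 512)*374 = 598*374 = 223652)
(306376 + 314229/K) + 141899 = (306376 + 314229/223652) + 141899 = 68521919381/223652 + 141899 = 100257914529/223652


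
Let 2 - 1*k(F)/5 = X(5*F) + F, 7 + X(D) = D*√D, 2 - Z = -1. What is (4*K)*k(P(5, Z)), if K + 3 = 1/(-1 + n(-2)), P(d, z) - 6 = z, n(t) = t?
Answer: 9000*√5 ≈ 20125.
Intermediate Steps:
Z = 3 (Z = 2 - 1*(-1) = 2 + 1 = 3)
P(d, z) = 6 + z
X(D) = -7 + D^(3/2) (X(D) = -7 + D*√D = -7 + D^(3/2))
k(F) = 45 - 5*F - 25*√5*F^(3/2) (k(F) = 10 - 5*((-7 + (5*F)^(3/2)) + F) = 10 - 5*((-7 + 5*√5*F^(3/2)) + F) = 10 - 5*(-7 + F + 5*√5*F^(3/2)) = 10 + (35 - 5*F - 25*√5*F^(3/2)) = 45 - 5*F - 25*√5*F^(3/2))
K = -10/3 (K = -3 + 1/(-1 - 2) = -3 + 1/(-3) = -3 - ⅓ = -10/3 ≈ -3.3333)
(4*K)*k(P(5, Z)) = (4*(-10/3))*(45 - 5*(6 + 3) - 25*√5*(6 + 3)^(3/2)) = -40*(45 - 5*9 - 25*√5*9^(3/2))/3 = -40*(45 - 45 - 25*√5*27)/3 = -40*(45 - 45 - 675*√5)/3 = -(-9000)*√5 = 9000*√5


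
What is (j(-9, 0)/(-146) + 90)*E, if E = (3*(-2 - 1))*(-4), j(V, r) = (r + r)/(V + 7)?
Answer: 3240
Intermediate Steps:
j(V, r) = 2*r/(7 + V) (j(V, r) = (2*r)/(7 + V) = 2*r/(7 + V))
E = 36 (E = (3*(-3))*(-4) = -9*(-4) = 36)
(j(-9, 0)/(-146) + 90)*E = ((2*0/(7 - 9))/(-146) + 90)*36 = ((2*0/(-2))*(-1/146) + 90)*36 = ((2*0*(-½))*(-1/146) + 90)*36 = (0*(-1/146) + 90)*36 = (0 + 90)*36 = 90*36 = 3240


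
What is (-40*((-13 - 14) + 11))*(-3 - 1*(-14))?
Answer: 7040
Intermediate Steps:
(-40*((-13 - 14) + 11))*(-3 - 1*(-14)) = (-40*(-27 + 11))*(-3 + 14) = -40*(-16)*11 = 640*11 = 7040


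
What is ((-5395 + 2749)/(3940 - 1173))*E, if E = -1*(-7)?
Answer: -18522/2767 ≈ -6.6939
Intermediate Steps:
E = 7
((-5395 + 2749)/(3940 - 1173))*E = ((-5395 + 2749)/(3940 - 1173))*7 = -2646/2767*7 = -18522/2767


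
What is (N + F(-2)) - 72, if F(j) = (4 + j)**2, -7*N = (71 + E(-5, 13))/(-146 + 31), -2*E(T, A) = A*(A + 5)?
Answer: -2382/35 ≈ -68.057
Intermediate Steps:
E(T, A) = -A*(5 + A)/2 (E(T, A) = -A*(A + 5)/2 = -A*(5 + A)/2)
N = -2/35 (N = -(71 - 1/2*13*(5 + 13))/(7*(-146 + 31)) = -(71 - 1/2*13*18)/(7*(-115)) = -(71 - 117)*(-1)/(7*115) = -(-46)*(-1)/(7*115) = -1/7*2/5 = -2/35 ≈ -0.057143)
(N + F(-2)) - 72 = (-2/35 + (4 - 2)**2) - 72 = (-2/35 + 2**2) - 72 = (-2/35 + 4) - 72 = 138/35 - 72 = -2382/35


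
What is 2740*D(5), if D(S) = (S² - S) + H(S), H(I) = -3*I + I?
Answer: 27400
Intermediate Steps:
H(I) = -2*I
D(S) = S² - 3*S (D(S) = (S² - S) - 2*S = S² - 3*S)
2740*D(5) = 2740*(5*(-3 + 5)) = 2740*(5*2) = 2740*10 = 27400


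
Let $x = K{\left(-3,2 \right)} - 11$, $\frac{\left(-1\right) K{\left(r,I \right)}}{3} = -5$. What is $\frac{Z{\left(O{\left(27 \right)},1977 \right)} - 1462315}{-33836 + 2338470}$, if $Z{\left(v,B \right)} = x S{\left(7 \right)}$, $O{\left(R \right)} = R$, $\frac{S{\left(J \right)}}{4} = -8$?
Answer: $- \frac{1462443}{2304634} \approx -0.63457$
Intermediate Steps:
$K{\left(r,I \right)} = 15$ ($K{\left(r,I \right)} = \left(-3\right) \left(-5\right) = 15$)
$x = 4$ ($x = 15 - 11 = 4$)
$S{\left(J \right)} = -32$ ($S{\left(J \right)} = 4 \left(-8\right) = -32$)
$Z{\left(v,B \right)} = -128$ ($Z{\left(v,B \right)} = 4 \left(-32\right) = -128$)
$\frac{Z{\left(O{\left(27 \right)},1977 \right)} - 1462315}{-33836 + 2338470} = \frac{-128 - 1462315}{-33836 + 2338470} = - \frac{1462443}{2304634}$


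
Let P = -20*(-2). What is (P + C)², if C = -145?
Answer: 11025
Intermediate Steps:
P = 40
(P + C)² = (40 - 145)² = (-105)² = 11025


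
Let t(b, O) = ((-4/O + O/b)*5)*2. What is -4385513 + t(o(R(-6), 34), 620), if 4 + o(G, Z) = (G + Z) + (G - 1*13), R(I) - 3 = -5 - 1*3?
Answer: -951464135/217 ≈ -4.3846e+6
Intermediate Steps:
R(I) = -5 (R(I) = 3 + (-5 - 1*3) = 3 + (-5 - 3) = 3 - 8 = -5)
o(G, Z) = -17 + Z + 2*G (o(G, Z) = -4 + ((G + Z) + (G - 1*13)) = -4 + ((G + Z) + (G - 13)) = -4 + ((G + Z) + (-13 + G)) = -4 + (-13 + Z + 2*G) = -17 + Z + 2*G)
t(b, O) = -40/O + 10*O/b (t(b, O) = (-20/O + 5*O/b)*2 = -40/O + 10*O/b)
-4385513 + t(o(R(-6), 34), 620) = -4385513 + (-40/620 + 10*620/(-17 + 34 + 2*(-5))) = -4385513 + (-40*1/620 + 10*620/(-17 + 34 - 10)) = -4385513 + (-2/31 + 10*620/7) = -4385513 + (-2/31 + 10*620*(1/7)) = -4385513 + (-2/31 + 6200/7) = -4385513 + 192186/217 = -951464135/217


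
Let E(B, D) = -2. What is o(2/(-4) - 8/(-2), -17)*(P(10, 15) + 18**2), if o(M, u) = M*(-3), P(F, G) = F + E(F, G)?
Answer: -3486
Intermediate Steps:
P(F, G) = -2 + F (P(F, G) = F - 2 = -2 + F)
o(M, u) = -3*M
o(2/(-4) - 8/(-2), -17)*(P(10, 15) + 18**2) = (-3*(2/(-4) - 8/(-2)))*((-2 + 10) + 18**2) = (-3*(2*(-1/4) - 8*(-1/2)))*(8 + 324) = -3*(-1/2 + 4)*332 = -3*7/2*332 = -21/2*332 = -3486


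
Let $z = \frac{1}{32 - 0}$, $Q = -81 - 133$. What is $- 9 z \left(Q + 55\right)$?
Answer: $\frac{1431}{32} \approx 44.719$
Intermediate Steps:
$Q = -214$
$z = \frac{1}{32}$ ($z = \frac{1}{32 + 0} = \frac{1}{32} \approx 0.03125$)
$- 9 z \left(Q + 55\right) = \left(-9\right) \frac{1}{32} \left(-214 + 55\right) = \left(- \frac{9}{32}\right) \left(-159\right) = \frac{1431}{32}$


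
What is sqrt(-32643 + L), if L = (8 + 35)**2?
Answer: I*sqrt(30794) ≈ 175.48*I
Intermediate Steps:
L = 1849 (L = 43**2 = 1849)
sqrt(-32643 + L) = sqrt(-32643 + 1849) = sqrt(-30794) = I*sqrt(30794)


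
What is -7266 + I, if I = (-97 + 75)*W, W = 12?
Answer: -7530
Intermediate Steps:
I = -264 (I = (-97 + 75)*12 = -22*12 = -264)
-7266 + I = -7266 - 264 = -7530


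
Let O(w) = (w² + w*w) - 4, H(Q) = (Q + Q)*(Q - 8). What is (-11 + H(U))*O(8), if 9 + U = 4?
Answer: 14756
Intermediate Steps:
U = -5 (U = -9 + 4 = -5)
H(Q) = 2*Q*(-8 + Q) (H(Q) = (2*Q)*(-8 + Q) = 2*Q*(-8 + Q))
O(w) = -4 + 2*w² (O(w) = (w² + w²) - 4 = 2*w² - 4 = -4 + 2*w²)
(-11 + H(U))*O(8) = (-11 + 2*(-5)*(-8 - 5))*(-4 + 2*8²) = (-11 + 2*(-5)*(-13))*(-4 + 2*64) = (-11 + 130)*(-4 + 128) = 119*124 = 14756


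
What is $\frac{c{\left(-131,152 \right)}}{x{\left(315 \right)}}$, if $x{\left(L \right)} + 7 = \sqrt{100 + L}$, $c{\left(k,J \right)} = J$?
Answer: $\frac{532}{183} + \frac{76 \sqrt{415}}{183} \approx 11.367$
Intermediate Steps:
$x{\left(L \right)} = -7 + \sqrt{100 + L}$
$\frac{c{\left(-131,152 \right)}}{x{\left(315 \right)}} = \frac{152}{-7 + \sqrt{100 + 315}} = \frac{152}{-7 + \sqrt{415}}$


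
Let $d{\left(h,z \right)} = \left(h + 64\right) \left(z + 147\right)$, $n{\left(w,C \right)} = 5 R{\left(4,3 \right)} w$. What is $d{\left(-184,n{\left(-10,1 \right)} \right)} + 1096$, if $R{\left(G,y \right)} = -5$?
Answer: $-46544$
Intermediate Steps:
$n{\left(w,C \right)} = - 25 w$ ($n{\left(w,C \right)} = 5 \left(-5\right) w = - 25 w$)
$d{\left(h,z \right)} = \left(64 + h\right) \left(147 + z\right)$
$d{\left(-184,n{\left(-10,1 \right)} \right)} + 1096 = \left(9408 + 64 \left(\left(-25\right) \left(-10\right)\right) + 147 \left(-184\right) - 184 \left(\left(-25\right) \left(-10\right)\right)\right) + 1096 = \left(9408 + 64 \cdot 250 - 27048 - 46000\right) + 1096 = \left(9408 + 16000 - 27048 - 46000\right) + 1096 = -47640 + 1096 = -46544$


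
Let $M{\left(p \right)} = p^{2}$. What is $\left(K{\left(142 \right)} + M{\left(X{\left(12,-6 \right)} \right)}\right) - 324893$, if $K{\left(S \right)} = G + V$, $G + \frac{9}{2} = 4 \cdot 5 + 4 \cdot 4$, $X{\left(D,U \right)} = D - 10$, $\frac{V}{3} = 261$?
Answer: $- \frac{648149}{2} \approx -3.2407 \cdot 10^{5}$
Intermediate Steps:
$V = 783$ ($V = 3 \cdot 261 = 783$)
$X{\left(D,U \right)} = -10 + D$
$G = \frac{63}{2}$ ($G = - \frac{9}{2} + \left(4 \cdot 5 + 4 \cdot 4\right) = - \frac{9}{2} + \left(20 + 16\right) = - \frac{9}{2} + 36 = \frac{63}{2} \approx 31.5$)
$K{\left(S \right)} = \frac{1629}{2}$ ($K{\left(S \right)} = \frac{63}{2} + 783 = \frac{1629}{2}$)
$\left(K{\left(142 \right)} + M{\left(X{\left(12,-6 \right)} \right)}\right) - 324893 = \left(\frac{1629}{2} + \left(-10 + 12\right)^{2}\right) - 324893 = \left(\frac{1629}{2} + 2^{2}\right) - 324893 = \left(\frac{1629}{2} + 4\right) - 324893 = \frac{1637}{2} - 324893 = - \frac{648149}{2}$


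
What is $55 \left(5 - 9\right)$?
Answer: $-220$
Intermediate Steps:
$55 \left(5 - 9\right) = 55 \left(-4\right) = -220$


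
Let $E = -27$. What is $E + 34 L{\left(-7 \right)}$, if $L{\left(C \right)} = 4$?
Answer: $109$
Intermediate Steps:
$E + 34 L{\left(-7 \right)} = -27 + 34 \cdot 4 = -27 + 136 = 109$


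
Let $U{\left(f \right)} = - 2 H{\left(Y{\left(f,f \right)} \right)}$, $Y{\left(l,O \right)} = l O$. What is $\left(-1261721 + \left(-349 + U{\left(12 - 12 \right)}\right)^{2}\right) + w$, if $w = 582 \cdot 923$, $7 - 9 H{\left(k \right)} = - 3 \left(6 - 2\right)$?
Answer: $- \frac{48581294}{81} \approx -5.9977 \cdot 10^{5}$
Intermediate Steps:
$Y{\left(l,O \right)} = O l$
$H{\left(k \right)} = \frac{19}{9}$ ($H{\left(k \right)} = \frac{7}{9} - \frac{\left(-3\right) \left(6 - 2\right)}{9} = \frac{7}{9} - \frac{\left(-3\right) 4}{9} = \frac{7}{9} - - \frac{4}{3} = \frac{7}{9} + \frac{4}{3} = \frac{19}{9}$)
$U{\left(f \right)} = - \frac{38}{9}$ ($U{\left(f \right)} = \left(-2\right) \frac{19}{9} = - \frac{38}{9}$)
$w = 537186$
$\left(-1261721 + \left(-349 + U{\left(12 - 12 \right)}\right)^{2}\right) + w = \left(-1261721 + \left(-349 - \frac{38}{9}\right)^{2}\right) + 537186 = \left(-1261721 + \left(- \frac{3179}{9}\right)^{2}\right) + 537186 = \left(-1261721 + \frac{10106041}{81}\right) + 537186 = - \frac{92093360}{81} + 537186 = - \frac{48581294}{81}$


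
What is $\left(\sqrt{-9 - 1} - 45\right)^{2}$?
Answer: $\left(45 - i \sqrt{10}\right)^{2} \approx 2015.0 - 284.6 i$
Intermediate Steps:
$\left(\sqrt{-9 - 1} - 45\right)^{2} = \left(\sqrt{-10} - 45\right)^{2} = \left(i \sqrt{10} - 45\right)^{2} = \left(-45 + i \sqrt{10}\right)^{2}$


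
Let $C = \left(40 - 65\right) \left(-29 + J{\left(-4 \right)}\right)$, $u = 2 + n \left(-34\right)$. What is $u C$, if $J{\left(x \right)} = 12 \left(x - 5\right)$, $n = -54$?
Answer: $6295150$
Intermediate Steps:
$J{\left(x \right)} = -60 + 12 x$ ($J{\left(x \right)} = 12 \left(-5 + x\right) = -60 + 12 x$)
$u = 1838$ ($u = 2 - -1836 = 2 + 1836 = 1838$)
$C = 3425$ ($C = \left(40 - 65\right) \left(-29 + \left(-60 + 12 \left(-4\right)\right)\right) = - 25 \left(-29 - 108\right) = \left(-25\right) \left(-137\right) = 3425$)
$u C = 1838 \cdot 3425 = 6295150$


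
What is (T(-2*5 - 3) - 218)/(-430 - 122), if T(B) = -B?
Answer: 205/552 ≈ 0.37138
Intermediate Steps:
(T(-2*5 - 3) - 218)/(-430 - 122) = (-(-2*5 - 3) - 218)/(-430 - 122) = (-(-10 - 3) - 218)/(-552) = (-1*(-13) - 218)*(-1/552) = (13 - 218)*(-1/552) = -205*(-1/552) = 205/552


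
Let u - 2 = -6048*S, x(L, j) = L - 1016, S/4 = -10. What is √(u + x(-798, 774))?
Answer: 2*√60027 ≈ 490.01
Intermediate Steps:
S = -40 (S = 4*(-10) = -40)
x(L, j) = -1016 + L
u = 241922 (u = 2 - 6048*(-40) = 2 + 241920 = 241922)
√(u + x(-798, 774)) = √(241922 + (-1016 - 798)) = √(241922 - 1814) = √240108 = 2*√60027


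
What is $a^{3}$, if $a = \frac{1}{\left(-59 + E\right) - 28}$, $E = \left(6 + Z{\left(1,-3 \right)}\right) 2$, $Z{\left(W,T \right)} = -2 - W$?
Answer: $- \frac{1}{531441} \approx -1.8817 \cdot 10^{-6}$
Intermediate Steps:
$E = 6$ ($E = \left(6 - 3\right) 2 = 3 \cdot 2 = 6$)
$a = - \frac{1}{81}$ ($a = \frac{1}{\left(-59 + 6\right) - 28} = \frac{1}{-53 - 28} = \frac{1}{-81} = - \frac{1}{81} \approx -0.012346$)
$a^{3} = \left(- \frac{1}{81}\right)^{3} = - \frac{1}{531441}$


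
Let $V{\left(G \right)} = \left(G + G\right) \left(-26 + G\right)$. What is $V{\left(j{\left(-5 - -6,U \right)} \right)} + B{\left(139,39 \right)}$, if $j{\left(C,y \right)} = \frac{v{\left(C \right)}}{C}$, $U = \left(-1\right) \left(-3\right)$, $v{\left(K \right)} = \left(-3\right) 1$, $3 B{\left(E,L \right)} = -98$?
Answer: $\frac{424}{3} \approx 141.33$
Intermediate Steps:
$B{\left(E,L \right)} = - \frac{98}{3}$ ($B{\left(E,L \right)} = \frac{1}{3} \left(-98\right) = - \frac{98}{3}$)
$v{\left(K \right)} = -3$
$U = 3$
$j{\left(C,y \right)} = - \frac{3}{C}$
$V{\left(G \right)} = 2 G \left(-26 + G\right)$
$V{\left(j{\left(-5 - -6,U \right)} \right)} + B{\left(139,39 \right)} = 2 \left(- \frac{3}{-5 - -6}\right) \left(-26 - \frac{3}{-5 - -6}\right) - \frac{98}{3} = 2 \left(- \frac{3}{-5 + 6}\right) \left(-26 - \frac{3}{-5 + 6}\right) - \frac{98}{3} = 2 \left(- \frac{3}{1}\right) \left(-26 - \frac{3}{1}\right) - \frac{98}{3} = 2 \left(\left(-3\right) 1\right) \left(-26 - 3\right) - \frac{98}{3} = 2 \left(-3\right) \left(-26 - 3\right) - \frac{98}{3} = 2 \left(-3\right) \left(-29\right) - \frac{98}{3} = 174 - \frac{98}{3} = \frac{424}{3}$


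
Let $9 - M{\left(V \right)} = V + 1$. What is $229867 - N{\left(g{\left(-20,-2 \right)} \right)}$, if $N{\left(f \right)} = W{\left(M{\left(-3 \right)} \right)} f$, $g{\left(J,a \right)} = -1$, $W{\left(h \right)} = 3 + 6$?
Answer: $229876$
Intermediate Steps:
$M{\left(V \right)} = 8 - V$ ($M{\left(V \right)} = 9 - \left(V + 1\right) = 9 - \left(1 + V\right) = 8 - V$)
$W{\left(h \right)} = 9$
$N{\left(f \right)} = 9 f$
$229867 - N{\left(g{\left(-20,-2 \right)} \right)} = 229867 - 9 \left(-1\right) = 229867 - -9 = 229867 + 9 = 229876$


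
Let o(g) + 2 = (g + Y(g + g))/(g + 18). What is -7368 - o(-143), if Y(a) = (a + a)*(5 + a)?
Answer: -760161/125 ≈ -6081.3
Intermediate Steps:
Y(a) = 2*a*(5 + a) (Y(a) = (2*a)*(5 + a) = 2*a*(5 + a))
o(g) = -2 + (g + 4*g*(5 + 2*g))/(18 + g) (o(g) = -2 + (g + 2*(g + g)*(5 + (g + g)))/(g + 18) = -2 + (g + 2*(2*g)*(5 + 2*g))/(18 + g) = -2 + (g + 4*g*(5 + 2*g))/(18 + g))
-7368 - o(-143) = -7368 - (-36 + 8*(-143)**2 + 19*(-143))/(18 - 143) = -7368 - (-36 + 8*20449 - 2717)/(-125) = -7368 - (-1)*(-36 + 163592 - 2717)/125 = -7368 - (-1)*160839/125 = -7368 - 1*(-160839/125) = -7368 + 160839/125 = -760161/125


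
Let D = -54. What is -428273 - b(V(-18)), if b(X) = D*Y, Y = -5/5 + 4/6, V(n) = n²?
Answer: -428291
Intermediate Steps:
Y = -⅓ (Y = -5*⅕ + 4*(⅙) = -1 + ⅔ = -⅓ ≈ -0.33333)
b(X) = 18 (b(X) = -54*(-⅓) = 18)
-428273 - b(V(-18)) = -428273 - 1*18 = -428273 - 18 = -428291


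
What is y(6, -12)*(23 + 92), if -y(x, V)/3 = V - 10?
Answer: 7590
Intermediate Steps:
y(x, V) = 30 - 3*V (y(x, V) = -3*(V - 10) = -3*(-10 + V) = 30 - 3*V)
y(6, -12)*(23 + 92) = (30 - 3*(-12))*(23 + 92) = (30 + 36)*115 = 66*115 = 7590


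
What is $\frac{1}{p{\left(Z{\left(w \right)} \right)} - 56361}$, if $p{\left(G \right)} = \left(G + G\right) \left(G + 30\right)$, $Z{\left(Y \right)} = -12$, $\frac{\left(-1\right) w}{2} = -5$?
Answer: $- \frac{1}{56793} \approx -1.7608 \cdot 10^{-5}$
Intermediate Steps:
$w = 10$ ($w = \left(-2\right) \left(-5\right) = 10$)
$p{\left(G \right)} = 2 G \left(30 + G\right)$
$\frac{1}{p{\left(Z{\left(w \right)} \right)} - 56361} = \frac{1}{2 \left(-12\right) \left(30 - 12\right) - 56361} = \frac{1}{2 \left(-12\right) 18 - 56361} = \frac{1}{-432 - 56361} = \frac{1}{-56793} = - \frac{1}{56793}$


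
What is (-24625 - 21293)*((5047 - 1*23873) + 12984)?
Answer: 268252956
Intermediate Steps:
(-24625 - 21293)*((5047 - 1*23873) + 12984) = -45918*((5047 - 23873) + 12984) = -45918*(-18826 + 12984) = -45918*(-5842) = 268252956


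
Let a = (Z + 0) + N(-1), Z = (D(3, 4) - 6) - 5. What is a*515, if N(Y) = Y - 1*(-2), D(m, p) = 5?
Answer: -2575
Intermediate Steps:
N(Y) = 2 + Y (N(Y) = Y + 2 = 2 + Y)
Z = -6 (Z = (5 - 6) - 5 = -1 - 5 = -6)
a = -5 (a = (-6 + 0) + (2 - 1) = -6 + 1 = -5)
a*515 = -5*515 = -2575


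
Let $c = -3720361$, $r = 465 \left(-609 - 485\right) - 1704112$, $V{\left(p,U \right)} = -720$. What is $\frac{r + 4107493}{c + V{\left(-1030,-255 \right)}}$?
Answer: $- \frac{1894671}{3721081} \approx -0.50917$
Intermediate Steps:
$r = -2212822$ ($r = 465 \left(-1094\right) - 1704112 = -508710 - 1704112 = -2212822$)
$\frac{r + 4107493}{c + V{\left(-1030,-255 \right)}} = \frac{-2212822 + 4107493}{-3720361 - 720} = \frac{1894671}{-3721081} = 1894671 \left(- \frac{1}{3721081}\right) = - \frac{1894671}{3721081}$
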